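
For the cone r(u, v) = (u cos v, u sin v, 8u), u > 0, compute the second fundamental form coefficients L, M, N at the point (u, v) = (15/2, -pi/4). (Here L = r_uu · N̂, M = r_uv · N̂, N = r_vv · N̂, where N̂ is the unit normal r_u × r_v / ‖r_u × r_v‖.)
L = 0;  M = 0;  N = 12*sqrt(65)/13

Compute the unit normal N̂(u, v) = (-8*sqrt(65)*u*cos(v)/(65*Abs(u)), -8*sqrt(65)*u*sin(v)/(65*Abs(u)), sqrt(65)*u/(65*Abs(u))), and the second partials r_uu, r_uv, r_vv. Take dot products:
  L(u, v) = r_uu · N̂ = 0,
  M(u, v) = r_uv · N̂ = 0,
  N(u, v) = r_vv · N̂ = 8*sqrt(65)*u^2/(65*Abs(u)).
Evaluating at (u, v) = (15/2, -pi/4):
  L = 0, M = 0, N = 12*sqrt(65)/13.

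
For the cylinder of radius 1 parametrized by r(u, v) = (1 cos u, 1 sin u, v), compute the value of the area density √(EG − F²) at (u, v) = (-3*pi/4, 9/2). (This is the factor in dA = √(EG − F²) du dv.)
√(EG − F²)|_{(-3*pi/4, 9/2)} = 1

E = 1, F = 0, G = 1, so EG − F² = 1. Taking the positive square root: √(EG − F²) = 1. At (u, v) = (-3*pi/4, 9/2): 1.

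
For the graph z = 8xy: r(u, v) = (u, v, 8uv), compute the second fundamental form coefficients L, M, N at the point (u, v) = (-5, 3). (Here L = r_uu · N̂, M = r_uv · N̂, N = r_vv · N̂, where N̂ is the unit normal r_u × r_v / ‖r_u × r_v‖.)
L = 0;  M = 8*sqrt(2177)/2177;  N = 0

Compute the unit normal N̂(u, v) = (-8*v/sqrt(64*u^2 + 64*v^2 + 1), -8*u/sqrt(64*u^2 + 64*v^2 + 1), 1/sqrt(64*u^2 + 64*v^2 + 1)), and the second partials r_uu, r_uv, r_vv. Take dot products:
  L(u, v) = r_uu · N̂ = 0,
  M(u, v) = r_uv · N̂ = 8/sqrt(64*u^2 + 64*v^2 + 1),
  N(u, v) = r_vv · N̂ = 0.
Evaluating at (u, v) = (-5, 3):
  L = 0, M = 8*sqrt(2177)/2177, N = 0.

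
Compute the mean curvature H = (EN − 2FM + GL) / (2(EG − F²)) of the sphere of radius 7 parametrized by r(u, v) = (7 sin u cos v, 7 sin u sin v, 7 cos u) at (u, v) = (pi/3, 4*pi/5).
H = -1/7

With E = 49, F = 0, G = 49*sin(u)^2, L = -7*sin(u)/Abs(sin(u)), M = 0, N = -7*sin(u)^3/Abs(sin(u)), assemble
  H = (EN − 2FM + GL) / (2(EG − F²)) = -sin(u)/(7*Abs(sin(u))).
At (u, v) = (pi/3, 4*pi/5): H = -1/7.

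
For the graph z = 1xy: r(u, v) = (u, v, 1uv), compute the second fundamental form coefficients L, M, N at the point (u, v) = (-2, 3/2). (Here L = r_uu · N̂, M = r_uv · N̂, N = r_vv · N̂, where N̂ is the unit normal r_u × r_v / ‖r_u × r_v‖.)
L = 0;  M = 2*sqrt(29)/29;  N = 0

Compute the unit normal N̂(u, v) = (-v/sqrt(u^2 + v^2 + 1), -u/sqrt(u^2 + v^2 + 1), 1/sqrt(u^2 + v^2 + 1)), and the second partials r_uu, r_uv, r_vv. Take dot products:
  L(u, v) = r_uu · N̂ = 0,
  M(u, v) = r_uv · N̂ = 1/sqrt(u^2 + v^2 + 1),
  N(u, v) = r_vv · N̂ = 0.
Evaluating at (u, v) = (-2, 3/2):
  L = 0, M = 2*sqrt(29)/29, N = 0.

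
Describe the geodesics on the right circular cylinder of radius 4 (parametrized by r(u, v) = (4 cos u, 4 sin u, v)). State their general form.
The cylinder is flat (K = 0) and locally isometric to the plane via the development (u, v) ↦ (4 u, v). Geodesics are the pre-images of straight lines: circles (v constant), vertical lines (u constant), and helices (v = c · u + d) for constants c, d.

A right cylinder has E = 4², F = 0, G = 1, so EG − F² = 4², and L = −4, M = N = 0, giving K = (LN − M²)/(EG − F²) = 0 everywhere. A flat surface is locally isometric to the Euclidean plane via the map (u, v) ↦ (4 u, v). Straight lines in the (x̃, ỹ) plane pull back to: (a) horizontal circles (v = const), (b) vertical generators (u = const), and (c) helices (4 u tan θ = v, i.e. v = c · u + d).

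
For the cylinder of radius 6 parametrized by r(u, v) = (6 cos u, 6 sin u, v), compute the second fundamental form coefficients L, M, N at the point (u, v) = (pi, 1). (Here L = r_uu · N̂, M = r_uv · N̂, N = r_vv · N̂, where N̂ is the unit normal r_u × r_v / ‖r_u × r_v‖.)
L = -6;  M = 0;  N = 0

Compute the unit normal N̂(u, v) = (cos(u), sin(u), 0), and the second partials r_uu, r_uv, r_vv. Take dot products:
  L(u, v) = r_uu · N̂ = -6,
  M(u, v) = r_uv · N̂ = 0,
  N(u, v) = r_vv · N̂ = 0.
Evaluating at (u, v) = (pi, 1):
  L = -6, M = 0, N = 0.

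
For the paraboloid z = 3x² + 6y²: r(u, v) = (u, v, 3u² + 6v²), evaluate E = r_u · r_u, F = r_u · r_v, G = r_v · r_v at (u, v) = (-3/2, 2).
E = 82;  F = -216;  G = 577

Partials: r_u = (1, 0, 6*u), r_v = (0, 1, 12*v). As functions of (u, v):
  E = r_u · r_u = 36*u^2 + 1,
  F = r_u · r_v = 72*u*v,
  G = r_v · r_v = 144*v^2 + 1.
Evaluating at (u, v) = (-3/2, 2): E = 82, F = -216, G = 577.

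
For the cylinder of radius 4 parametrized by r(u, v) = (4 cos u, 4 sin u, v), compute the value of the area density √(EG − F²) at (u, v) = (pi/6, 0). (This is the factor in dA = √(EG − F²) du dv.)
√(EG − F²)|_{(pi/6, 0)} = 4

E = 16, F = 0, G = 1, so EG − F² = 16. Taking the positive square root: √(EG − F²) = 4. At (u, v) = (pi/6, 0): 4.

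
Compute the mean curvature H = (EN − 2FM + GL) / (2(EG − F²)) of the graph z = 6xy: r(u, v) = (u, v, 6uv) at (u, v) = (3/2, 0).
H = 0

With E = 36*v^2 + 1, F = 36*u*v, G = 36*u^2 + 1, L = 0, M = 6/sqrt(36*u^2 + 36*v^2 + 1), N = 0, assemble
  H = (EN − 2FM + GL) / (2(EG − F²)) = -216*u*v/(36*u^2 + 36*v^2 + 1)^(3/2).
At (u, v) = (3/2, 0): H = 0.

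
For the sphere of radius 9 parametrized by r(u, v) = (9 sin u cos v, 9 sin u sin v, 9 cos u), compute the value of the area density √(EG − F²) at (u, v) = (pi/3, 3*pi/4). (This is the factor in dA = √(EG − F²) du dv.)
√(EG − F²)|_{(pi/3, 3*pi/4)} = 81*sqrt(3)/2

E = 81, F = 0, G = 81*sin(u)^2, so EG − F² = 6561*sin(u)^2. Taking the positive square root: √(EG − F²) = 81*Abs(sin(u)). At (u, v) = (pi/3, 3*pi/4): 81*sqrt(3)/2.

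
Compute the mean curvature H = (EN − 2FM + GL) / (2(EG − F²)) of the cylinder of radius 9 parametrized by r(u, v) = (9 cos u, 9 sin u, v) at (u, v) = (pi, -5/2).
H = -1/18

With E = 81, F = 0, G = 1, L = -9, M = 0, N = 0, assemble
  H = (EN − 2FM + GL) / (2(EG − F²)) = -1/18.
At (u, v) = (pi, -5/2): H = -1/18.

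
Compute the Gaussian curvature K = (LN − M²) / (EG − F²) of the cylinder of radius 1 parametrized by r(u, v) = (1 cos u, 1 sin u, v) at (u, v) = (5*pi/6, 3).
K = 0

Coefficients of the first fundamental form: E = 1, F = 0, G = 1.
Coefficients of the second fundamental form: L = -1, M = 0, N = 0.
Assemble K = (LN − M²)/(EG − F²) = 0. At (u, v) = (5*pi/6, 3): K = 0.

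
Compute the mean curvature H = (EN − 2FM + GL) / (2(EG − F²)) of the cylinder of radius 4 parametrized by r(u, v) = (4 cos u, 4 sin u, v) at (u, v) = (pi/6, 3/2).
H = -1/8

With E = 16, F = 0, G = 1, L = -4, M = 0, N = 0, assemble
  H = (EN − 2FM + GL) / (2(EG − F²)) = -1/8.
At (u, v) = (pi/6, 3/2): H = -1/8.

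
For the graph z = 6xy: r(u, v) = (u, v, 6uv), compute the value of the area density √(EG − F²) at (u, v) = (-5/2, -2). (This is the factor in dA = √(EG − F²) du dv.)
√(EG − F²)|_{(-5/2, -2)} = sqrt(370)

E = 36*v^2 + 1, F = 36*u*v, G = 36*u^2 + 1, so EG − F² = 36*u^2 + 36*v^2 + 1. Taking the positive square root: √(EG − F²) = sqrt(36*u^2 + 36*v^2 + 1). At (u, v) = (-5/2, -2): sqrt(370).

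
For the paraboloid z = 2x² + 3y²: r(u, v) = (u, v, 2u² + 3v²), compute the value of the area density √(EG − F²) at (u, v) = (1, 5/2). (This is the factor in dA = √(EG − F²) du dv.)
√(EG − F²)|_{(1, 5/2)} = 11*sqrt(2)

E = 16*u^2 + 1, F = 24*u*v, G = 36*v^2 + 1, so EG − F² = 16*u^2 + 36*v^2 + 1. Taking the positive square root: √(EG − F²) = sqrt(16*u^2 + 36*v^2 + 1). At (u, v) = (1, 5/2): 11*sqrt(2).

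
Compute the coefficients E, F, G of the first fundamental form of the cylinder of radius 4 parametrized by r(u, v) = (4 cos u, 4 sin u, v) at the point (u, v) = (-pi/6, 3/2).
E = 16;  F = 0;  G = 1

Partials: r_u = (-4*sin(u), 4*cos(u), 0), r_v = (0, 0, 1). As functions of (u, v):
  E = r_u · r_u = 16,
  F = r_u · r_v = 0,
  G = r_v · r_v = 1.
Evaluating at (u, v) = (-pi/6, 3/2): E = 16, F = 0, G = 1.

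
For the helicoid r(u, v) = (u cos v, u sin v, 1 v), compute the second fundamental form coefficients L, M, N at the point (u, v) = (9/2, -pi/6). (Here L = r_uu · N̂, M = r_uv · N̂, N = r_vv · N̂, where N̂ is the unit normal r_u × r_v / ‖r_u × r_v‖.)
L = 0;  M = -2*sqrt(85)/85;  N = 0

Compute the unit normal N̂(u, v) = (sin(v)/sqrt(u^2 + 1), -cos(v)/sqrt(u^2 + 1), u/sqrt(u^2 + 1)), and the second partials r_uu, r_uv, r_vv. Take dot products:
  L(u, v) = r_uu · N̂ = 0,
  M(u, v) = r_uv · N̂ = -1/sqrt(u^2 + 1),
  N(u, v) = r_vv · N̂ = 0.
Evaluating at (u, v) = (9/2, -pi/6):
  L = 0, M = -2*sqrt(85)/85, N = 0.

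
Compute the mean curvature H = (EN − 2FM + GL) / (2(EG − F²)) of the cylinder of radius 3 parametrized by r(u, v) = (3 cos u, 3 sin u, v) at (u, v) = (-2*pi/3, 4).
H = -1/6

With E = 9, F = 0, G = 1, L = -3, M = 0, N = 0, assemble
  H = (EN − 2FM + GL) / (2(EG − F²)) = -1/6.
At (u, v) = (-2*pi/3, 4): H = -1/6.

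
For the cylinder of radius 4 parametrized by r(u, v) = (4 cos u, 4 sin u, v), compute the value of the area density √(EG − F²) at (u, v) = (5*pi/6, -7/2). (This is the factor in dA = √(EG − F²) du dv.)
√(EG − F²)|_{(5*pi/6, -7/2)} = 4

E = 16, F = 0, G = 1, so EG − F² = 16. Taking the positive square root: √(EG − F²) = 4. At (u, v) = (5*pi/6, -7/2): 4.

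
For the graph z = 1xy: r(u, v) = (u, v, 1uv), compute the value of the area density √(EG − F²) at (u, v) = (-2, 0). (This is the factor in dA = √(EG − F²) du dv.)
√(EG − F²)|_{(-2, 0)} = sqrt(5)

E = v^2 + 1, F = u*v, G = u^2 + 1, so EG − F² = u^2 + v^2 + 1. Taking the positive square root: √(EG − F²) = sqrt(u^2 + v^2 + 1). At (u, v) = (-2, 0): sqrt(5).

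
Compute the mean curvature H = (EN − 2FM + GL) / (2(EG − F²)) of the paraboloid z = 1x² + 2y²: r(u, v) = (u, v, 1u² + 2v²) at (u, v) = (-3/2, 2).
H = 85*sqrt(74)/5476

With E = 4*u^2 + 1, F = 8*u*v, G = 16*v^2 + 1, L = 2/sqrt(4*u^2 + 16*v^2 + 1), M = 0, N = 4/sqrt(4*u^2 + 16*v^2 + 1), assemble
  H = (EN − 2FM + GL) / (2(EG − F²)) = (8*u^2 + 16*v^2 + 3)/(4*u^2 + 16*v^2 + 1)^(3/2).
At (u, v) = (-3/2, 2): H = 85*sqrt(74)/5476.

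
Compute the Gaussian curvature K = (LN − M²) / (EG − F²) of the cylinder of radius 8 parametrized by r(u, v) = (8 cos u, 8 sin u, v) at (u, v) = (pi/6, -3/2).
K = 0

Coefficients of the first fundamental form: E = 64, F = 0, G = 1.
Coefficients of the second fundamental form: L = -8, M = 0, N = 0.
Assemble K = (LN − M²)/(EG − F²) = 0. At (u, v) = (pi/6, -3/2): K = 0.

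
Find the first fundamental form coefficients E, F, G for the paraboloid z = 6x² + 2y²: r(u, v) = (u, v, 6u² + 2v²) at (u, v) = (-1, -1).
E = 145;  F = 48;  G = 17

Partials: r_u = (1, 0, 12*u), r_v = (0, 1, 4*v). As functions of (u, v):
  E = r_u · r_u = 144*u^2 + 1,
  F = r_u · r_v = 48*u*v,
  G = r_v · r_v = 16*v^2 + 1.
Evaluating at (u, v) = (-1, -1): E = 145, F = 48, G = 17.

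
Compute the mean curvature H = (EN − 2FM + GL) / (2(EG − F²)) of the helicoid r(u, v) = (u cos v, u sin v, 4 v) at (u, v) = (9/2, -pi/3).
H = 0

With E = 1, F = 0, G = u^2 + 16, L = 0, M = -4/sqrt(u^2 + 16), N = 0, assemble
  H = (EN − 2FM + GL) / (2(EG − F²)) = 0.
At (u, v) = (9/2, -pi/3): H = 0.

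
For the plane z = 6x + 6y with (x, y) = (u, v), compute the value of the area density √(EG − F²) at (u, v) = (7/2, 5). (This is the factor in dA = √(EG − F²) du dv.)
√(EG − F²)|_{(7/2, 5)} = sqrt(73)

E = 37, F = 36, G = 37, so EG − F² = 73. Taking the positive square root: √(EG − F²) = sqrt(73). At (u, v) = (7/2, 5): sqrt(73).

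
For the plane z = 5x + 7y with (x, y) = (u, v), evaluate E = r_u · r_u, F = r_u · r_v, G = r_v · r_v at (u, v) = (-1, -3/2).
E = 26;  F = 35;  G = 50

Partials: r_u = (1, 0, 5), r_v = (0, 1, 7). As functions of (u, v):
  E = r_u · r_u = 26,
  F = r_u · r_v = 35,
  G = r_v · r_v = 50.
Evaluating at (u, v) = (-1, -3/2): E = 26, F = 35, G = 50.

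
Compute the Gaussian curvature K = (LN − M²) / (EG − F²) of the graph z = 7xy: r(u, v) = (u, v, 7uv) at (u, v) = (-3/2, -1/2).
K = -196/61009

Coefficients of the first fundamental form: E = 49*v^2 + 1, F = 49*u*v, G = 49*u^2 + 1.
Coefficients of the second fundamental form: L = 0, M = 7/sqrt(49*u^2 + 49*v^2 + 1), N = 0.
Assemble K = (LN − M²)/(EG − F²) = -49/(2401*u^4 + 4802*u^2*v^2 + 98*u^2 + 2401*v^4 + 98*v^2 + 1). At (u, v) = (-3/2, -1/2): K = -196/61009.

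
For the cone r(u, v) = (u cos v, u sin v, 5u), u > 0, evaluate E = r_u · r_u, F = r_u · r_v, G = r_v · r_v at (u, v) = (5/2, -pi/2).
E = 26;  F = 0;  G = 25/4

Partials: r_u = (cos(v), sin(v), 5), r_v = (-u*sin(v), u*cos(v), 0). As functions of (u, v):
  E = r_u · r_u = 26,
  F = r_u · r_v = 0,
  G = r_v · r_v = u^2.
Evaluating at (u, v) = (5/2, -pi/2): E = 26, F = 0, G = 25/4.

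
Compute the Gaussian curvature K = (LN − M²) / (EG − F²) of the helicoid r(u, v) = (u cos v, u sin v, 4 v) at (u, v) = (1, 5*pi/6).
K = -16/289

Coefficients of the first fundamental form: E = 1, F = 0, G = u^2 + 16.
Coefficients of the second fundamental form: L = 0, M = -4/sqrt(u^2 + 16), N = 0.
Assemble K = (LN − M²)/(EG − F²) = -16/(u^2 + 16)^2. At (u, v) = (1, 5*pi/6): K = -16/289.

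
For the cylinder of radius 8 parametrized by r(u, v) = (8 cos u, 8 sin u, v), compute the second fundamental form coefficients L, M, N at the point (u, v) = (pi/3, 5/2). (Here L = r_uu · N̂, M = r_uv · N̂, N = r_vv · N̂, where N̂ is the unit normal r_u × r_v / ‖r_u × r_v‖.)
L = -8;  M = 0;  N = 0

Compute the unit normal N̂(u, v) = (cos(u), sin(u), 0), and the second partials r_uu, r_uv, r_vv. Take dot products:
  L(u, v) = r_uu · N̂ = -8,
  M(u, v) = r_uv · N̂ = 0,
  N(u, v) = r_vv · N̂ = 0.
Evaluating at (u, v) = (pi/3, 5/2):
  L = -8, M = 0, N = 0.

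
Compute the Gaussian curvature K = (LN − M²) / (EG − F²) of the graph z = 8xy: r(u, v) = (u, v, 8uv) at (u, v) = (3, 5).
K = -64/4739329

Coefficients of the first fundamental form: E = 64*v^2 + 1, F = 64*u*v, G = 64*u^2 + 1.
Coefficients of the second fundamental form: L = 0, M = 8/sqrt(64*u^2 + 64*v^2 + 1), N = 0.
Assemble K = (LN − M²)/(EG − F²) = -64/(4096*u^4 + 8192*u^2*v^2 + 128*u^2 + 4096*v^4 + 128*v^2 + 1). At (u, v) = (3, 5): K = -64/4739329.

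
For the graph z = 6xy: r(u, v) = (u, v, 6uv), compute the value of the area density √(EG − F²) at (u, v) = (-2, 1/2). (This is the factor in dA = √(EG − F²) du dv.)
√(EG − F²)|_{(-2, 1/2)} = sqrt(154)

E = 36*v^2 + 1, F = 36*u*v, G = 36*u^2 + 1, so EG − F² = 36*u^2 + 36*v^2 + 1. Taking the positive square root: √(EG − F²) = sqrt(36*u^2 + 36*v^2 + 1). At (u, v) = (-2, 1/2): sqrt(154).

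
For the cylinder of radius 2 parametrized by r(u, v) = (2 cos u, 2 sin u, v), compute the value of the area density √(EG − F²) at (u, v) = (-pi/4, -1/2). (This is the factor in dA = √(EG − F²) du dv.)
√(EG − F²)|_{(-pi/4, -1/2)} = 2

E = 4, F = 0, G = 1, so EG − F² = 4. Taking the positive square root: √(EG − F²) = 2. At (u, v) = (-pi/4, -1/2): 2.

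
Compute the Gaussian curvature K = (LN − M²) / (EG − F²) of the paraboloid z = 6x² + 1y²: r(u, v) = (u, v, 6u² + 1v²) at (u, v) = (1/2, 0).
K = 24/1369

Coefficients of the first fundamental form: E = 144*u^2 + 1, F = 24*u*v, G = 4*v^2 + 1.
Coefficients of the second fundamental form: L = 12/sqrt(144*u^2 + 4*v^2 + 1), M = 0, N = 2/sqrt(144*u^2 + 4*v^2 + 1).
Assemble K = (LN − M²)/(EG − F²) = 24/(20736*u^4 + 1152*u^2*v^2 + 288*u^2 + 16*v^4 + 8*v^2 + 1). At (u, v) = (1/2, 0): K = 24/1369.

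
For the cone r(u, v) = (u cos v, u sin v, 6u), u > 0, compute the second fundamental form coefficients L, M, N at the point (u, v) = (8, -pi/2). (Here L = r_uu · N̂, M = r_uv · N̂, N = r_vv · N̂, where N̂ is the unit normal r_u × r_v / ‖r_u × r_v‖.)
L = 0;  M = 0;  N = 48*sqrt(37)/37

Compute the unit normal N̂(u, v) = (-6*sqrt(37)*u*cos(v)/(37*Abs(u)), -6*sqrt(37)*u*sin(v)/(37*Abs(u)), sqrt(37)*u/(37*Abs(u))), and the second partials r_uu, r_uv, r_vv. Take dot products:
  L(u, v) = r_uu · N̂ = 0,
  M(u, v) = r_uv · N̂ = 0,
  N(u, v) = r_vv · N̂ = 6*sqrt(37)*u^2/(37*Abs(u)).
Evaluating at (u, v) = (8, -pi/2):
  L = 0, M = 0, N = 48*sqrt(37)/37.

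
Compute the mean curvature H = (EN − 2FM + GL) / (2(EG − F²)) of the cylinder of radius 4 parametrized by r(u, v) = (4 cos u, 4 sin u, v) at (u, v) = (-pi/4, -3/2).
H = -1/8

With E = 16, F = 0, G = 1, L = -4, M = 0, N = 0, assemble
  H = (EN − 2FM + GL) / (2(EG − F²)) = -1/8.
At (u, v) = (-pi/4, -3/2): H = -1/8.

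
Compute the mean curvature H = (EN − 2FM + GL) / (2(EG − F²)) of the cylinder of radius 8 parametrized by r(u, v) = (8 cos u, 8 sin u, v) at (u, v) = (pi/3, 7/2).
H = -1/16

With E = 64, F = 0, G = 1, L = -8, M = 0, N = 0, assemble
  H = (EN − 2FM + GL) / (2(EG − F²)) = -1/16.
At (u, v) = (pi/3, 7/2): H = -1/16.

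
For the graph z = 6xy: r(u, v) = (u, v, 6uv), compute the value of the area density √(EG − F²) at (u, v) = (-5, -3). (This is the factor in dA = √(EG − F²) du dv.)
√(EG − F²)|_{(-5, -3)} = 35

E = 36*v^2 + 1, F = 36*u*v, G = 36*u^2 + 1, so EG − F² = 36*u^2 + 36*v^2 + 1. Taking the positive square root: √(EG − F²) = sqrt(36*u^2 + 36*v^2 + 1). At (u, v) = (-5, -3): 35.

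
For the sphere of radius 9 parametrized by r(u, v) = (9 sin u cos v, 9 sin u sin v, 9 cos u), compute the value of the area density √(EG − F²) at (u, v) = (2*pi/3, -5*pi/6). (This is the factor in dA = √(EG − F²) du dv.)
√(EG − F²)|_{(2*pi/3, -5*pi/6)} = 81*sqrt(3)/2

E = 81, F = 0, G = 81*sin(u)^2, so EG − F² = 6561*sin(u)^2. Taking the positive square root: √(EG − F²) = 81*Abs(sin(u)). At (u, v) = (2*pi/3, -5*pi/6): 81*sqrt(3)/2.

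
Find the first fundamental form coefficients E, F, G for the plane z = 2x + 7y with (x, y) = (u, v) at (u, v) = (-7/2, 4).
E = 5;  F = 14;  G = 50

Partials: r_u = (1, 0, 2), r_v = (0, 1, 7). As functions of (u, v):
  E = r_u · r_u = 5,
  F = r_u · r_v = 14,
  G = r_v · r_v = 50.
Evaluating at (u, v) = (-7/2, 4): E = 5, F = 14, G = 50.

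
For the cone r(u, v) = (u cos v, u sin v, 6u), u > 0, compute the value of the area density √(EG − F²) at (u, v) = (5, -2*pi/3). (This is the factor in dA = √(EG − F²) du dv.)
√(EG − F²)|_{(5, -2*pi/3)} = 5*sqrt(37)

E = 37, F = 0, G = u^2, so EG − F² = 37*u^2. Taking the positive square root: √(EG − F²) = sqrt(37)*Abs(u). At (u, v) = (5, -2*pi/3): 5*sqrt(37).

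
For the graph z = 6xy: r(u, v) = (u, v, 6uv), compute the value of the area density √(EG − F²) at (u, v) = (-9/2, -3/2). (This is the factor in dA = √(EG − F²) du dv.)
√(EG − F²)|_{(-9/2, -3/2)} = sqrt(811)

E = 36*v^2 + 1, F = 36*u*v, G = 36*u^2 + 1, so EG − F² = 36*u^2 + 36*v^2 + 1. Taking the positive square root: √(EG − F²) = sqrt(36*u^2 + 36*v^2 + 1). At (u, v) = (-9/2, -3/2): sqrt(811).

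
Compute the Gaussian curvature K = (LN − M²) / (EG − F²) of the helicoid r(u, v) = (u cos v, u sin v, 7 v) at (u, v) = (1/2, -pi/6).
K = -784/38809

Coefficients of the first fundamental form: E = 1, F = 0, G = u^2 + 49.
Coefficients of the second fundamental form: L = 0, M = -7/sqrt(u^2 + 49), N = 0.
Assemble K = (LN − M²)/(EG − F²) = -49/(u^2 + 49)^2. At (u, v) = (1/2, -pi/6): K = -784/38809.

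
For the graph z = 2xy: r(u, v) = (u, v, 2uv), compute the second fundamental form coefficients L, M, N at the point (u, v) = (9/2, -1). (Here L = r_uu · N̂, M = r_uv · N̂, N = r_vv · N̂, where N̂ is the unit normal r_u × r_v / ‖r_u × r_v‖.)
L = 0;  M = sqrt(86)/43;  N = 0

Compute the unit normal N̂(u, v) = (-2*v/sqrt(4*u^2 + 4*v^2 + 1), -2*u/sqrt(4*u^2 + 4*v^2 + 1), 1/sqrt(4*u^2 + 4*v^2 + 1)), and the second partials r_uu, r_uv, r_vv. Take dot products:
  L(u, v) = r_uu · N̂ = 0,
  M(u, v) = r_uv · N̂ = 2/sqrt(4*u^2 + 4*v^2 + 1),
  N(u, v) = r_vv · N̂ = 0.
Evaluating at (u, v) = (9/2, -1):
  L = 0, M = sqrt(86)/43, N = 0.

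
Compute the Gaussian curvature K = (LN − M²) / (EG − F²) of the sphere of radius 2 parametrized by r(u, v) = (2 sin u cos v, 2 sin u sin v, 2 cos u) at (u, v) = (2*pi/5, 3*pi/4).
K = 1/4

Coefficients of the first fundamental form: E = 4, F = 0, G = 4*sin(u)^2.
Coefficients of the second fundamental form: L = -2*sin(u)/Abs(sin(u)), M = 0, N = -2*sin(u)^3/Abs(sin(u)).
Assemble K = (LN − M²)/(EG − F²) = 1/4. At (u, v) = (2*pi/5, 3*pi/4): K = 1/4.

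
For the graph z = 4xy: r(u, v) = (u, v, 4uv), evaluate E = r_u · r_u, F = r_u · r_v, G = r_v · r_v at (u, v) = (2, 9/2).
E = 325;  F = 144;  G = 65

Partials: r_u = (1, 0, 4*v), r_v = (0, 1, 4*u). As functions of (u, v):
  E = r_u · r_u = 16*v^2 + 1,
  F = r_u · r_v = 16*u*v,
  G = r_v · r_v = 16*u^2 + 1.
Evaluating at (u, v) = (2, 9/2): E = 325, F = 144, G = 65.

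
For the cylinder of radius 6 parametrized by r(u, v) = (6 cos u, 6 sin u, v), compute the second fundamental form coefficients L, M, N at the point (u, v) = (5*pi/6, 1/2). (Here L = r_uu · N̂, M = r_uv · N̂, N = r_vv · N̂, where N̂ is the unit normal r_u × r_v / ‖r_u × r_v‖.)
L = -6;  M = 0;  N = 0

Compute the unit normal N̂(u, v) = (cos(u), sin(u), 0), and the second partials r_uu, r_uv, r_vv. Take dot products:
  L(u, v) = r_uu · N̂ = -6,
  M(u, v) = r_uv · N̂ = 0,
  N(u, v) = r_vv · N̂ = 0.
Evaluating at (u, v) = (5*pi/6, 1/2):
  L = -6, M = 0, N = 0.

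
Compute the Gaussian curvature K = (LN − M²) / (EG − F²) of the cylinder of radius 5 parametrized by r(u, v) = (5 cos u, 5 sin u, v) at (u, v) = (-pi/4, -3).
K = 0

Coefficients of the first fundamental form: E = 25, F = 0, G = 1.
Coefficients of the second fundamental form: L = -5, M = 0, N = 0.
Assemble K = (LN − M²)/(EG − F²) = 0. At (u, v) = (-pi/4, -3): K = 0.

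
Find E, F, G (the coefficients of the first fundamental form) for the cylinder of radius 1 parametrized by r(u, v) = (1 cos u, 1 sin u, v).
E = 1;  F = 0;  G = 1

Compute partials: r_u = (-sin(u), cos(u), 0), r_v = (0, 0, 1). Then
  E = r_u · r_u = 1,
  F = r_u · r_v = 0,
  G = r_v · r_v = 1.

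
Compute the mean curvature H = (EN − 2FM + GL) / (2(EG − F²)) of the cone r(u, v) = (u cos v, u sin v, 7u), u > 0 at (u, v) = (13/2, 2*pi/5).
H = 7*sqrt(2)/130

With E = 50, F = 0, G = u^2, L = 0, M = 0, N = 7*sqrt(2)*u^2/(10*Abs(u)), assemble
  H = (EN − 2FM + GL) / (2(EG − F²)) = 7*sqrt(2)/(20*Abs(u)).
At (u, v) = (13/2, 2*pi/5): H = 7*sqrt(2)/130.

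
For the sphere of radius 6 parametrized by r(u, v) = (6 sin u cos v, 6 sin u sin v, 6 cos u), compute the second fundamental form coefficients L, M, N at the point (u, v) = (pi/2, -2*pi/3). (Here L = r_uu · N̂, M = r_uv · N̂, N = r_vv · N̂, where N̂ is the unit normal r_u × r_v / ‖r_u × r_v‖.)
L = -6;  M = 0;  N = -6

Compute the unit normal N̂(u, v) = (sin(u)^2*cos(v)/Abs(sin(u)), sin(u)^2*sin(v)/Abs(sin(u)), sin(2*u)/(2*Abs(sin(u)))), and the second partials r_uu, r_uv, r_vv. Take dot products:
  L(u, v) = r_uu · N̂ = -6*sin(u)/Abs(sin(u)),
  M(u, v) = r_uv · N̂ = 0,
  N(u, v) = r_vv · N̂ = -6*sin(u)^3/Abs(sin(u)).
Evaluating at (u, v) = (pi/2, -2*pi/3):
  L = -6, M = 0, N = -6.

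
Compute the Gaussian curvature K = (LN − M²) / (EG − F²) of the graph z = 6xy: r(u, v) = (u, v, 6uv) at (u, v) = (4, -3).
K = -36/811801

Coefficients of the first fundamental form: E = 36*v^2 + 1, F = 36*u*v, G = 36*u^2 + 1.
Coefficients of the second fundamental form: L = 0, M = 6/sqrt(36*u^2 + 36*v^2 + 1), N = 0.
Assemble K = (LN − M²)/(EG − F²) = -36/(1296*u^4 + 2592*u^2*v^2 + 72*u^2 + 1296*v^4 + 72*v^2 + 1). At (u, v) = (4, -3): K = -36/811801.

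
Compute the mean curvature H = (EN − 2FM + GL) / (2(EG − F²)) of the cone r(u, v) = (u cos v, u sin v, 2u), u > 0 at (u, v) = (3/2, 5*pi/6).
H = 2*sqrt(5)/15

With E = 5, F = 0, G = u^2, L = 0, M = 0, N = 2*sqrt(5)*u^2/(5*Abs(u)), assemble
  H = (EN − 2FM + GL) / (2(EG − F²)) = sqrt(5)/(5*Abs(u)).
At (u, v) = (3/2, 5*pi/6): H = 2*sqrt(5)/15.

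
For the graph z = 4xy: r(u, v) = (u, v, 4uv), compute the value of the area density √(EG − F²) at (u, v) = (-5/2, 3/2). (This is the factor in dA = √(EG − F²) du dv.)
√(EG − F²)|_{(-5/2, 3/2)} = sqrt(137)

E = 16*v^2 + 1, F = 16*u*v, G = 16*u^2 + 1, so EG − F² = 16*u^2 + 16*v^2 + 1. Taking the positive square root: √(EG − F²) = sqrt(16*u^2 + 16*v^2 + 1). At (u, v) = (-5/2, 3/2): sqrt(137).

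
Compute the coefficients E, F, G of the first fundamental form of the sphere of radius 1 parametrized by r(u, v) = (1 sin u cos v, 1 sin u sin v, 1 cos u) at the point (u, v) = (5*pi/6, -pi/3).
E = 1;  F = 0;  G = 1/4

Partials: r_u = (cos(u)*cos(v), sin(v)*cos(u), -sin(u)), r_v = (-sin(u)*sin(v), sin(u)*cos(v), 0). As functions of (u, v):
  E = r_u · r_u = 1,
  F = r_u · r_v = 0,
  G = r_v · r_v = sin(u)^2.
Evaluating at (u, v) = (5*pi/6, -pi/3): E = 1, F = 0, G = 1/4.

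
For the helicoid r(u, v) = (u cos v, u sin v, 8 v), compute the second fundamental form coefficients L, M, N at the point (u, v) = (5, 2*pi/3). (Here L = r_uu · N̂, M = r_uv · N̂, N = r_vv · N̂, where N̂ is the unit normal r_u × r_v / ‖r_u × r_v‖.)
L = 0;  M = -8*sqrt(89)/89;  N = 0

Compute the unit normal N̂(u, v) = (8*sin(v)/sqrt(u^2 + 64), -8*cos(v)/sqrt(u^2 + 64), u/sqrt(u^2 + 64)), and the second partials r_uu, r_uv, r_vv. Take dot products:
  L(u, v) = r_uu · N̂ = 0,
  M(u, v) = r_uv · N̂ = -8/sqrt(u^2 + 64),
  N(u, v) = r_vv · N̂ = 0.
Evaluating at (u, v) = (5, 2*pi/3):
  L = 0, M = -8*sqrt(89)/89, N = 0.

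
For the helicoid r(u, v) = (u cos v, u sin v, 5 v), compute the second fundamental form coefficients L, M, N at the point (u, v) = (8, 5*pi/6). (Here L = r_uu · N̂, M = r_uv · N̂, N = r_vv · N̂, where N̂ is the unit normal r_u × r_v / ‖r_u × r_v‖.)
L = 0;  M = -5*sqrt(89)/89;  N = 0

Compute the unit normal N̂(u, v) = (5*sin(v)/sqrt(u^2 + 25), -5*cos(v)/sqrt(u^2 + 25), u/sqrt(u^2 + 25)), and the second partials r_uu, r_uv, r_vv. Take dot products:
  L(u, v) = r_uu · N̂ = 0,
  M(u, v) = r_uv · N̂ = -5/sqrt(u^2 + 25),
  N(u, v) = r_vv · N̂ = 0.
Evaluating at (u, v) = (8, 5*pi/6):
  L = 0, M = -5*sqrt(89)/89, N = 0.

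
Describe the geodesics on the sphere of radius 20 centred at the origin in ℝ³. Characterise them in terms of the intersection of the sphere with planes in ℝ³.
Geodesics on the sphere of radius 20 are great circles — circles of radius 20 obtained as the intersection of the sphere with planes through the origin (the centre of the sphere).

A curve α(t) of nonzero constant speed on the sphere of radius 20 is a geodesic iff its acceleration α̈ is everywhere normal to the surface, i.e. parallel to the radial vector α(t). Then d/dt(α × α̇) = α̇ × α̇ + α × α̈ = 0, so α × α̇ is a constant vector n ≠ 0 and α(t) · n = 0 for all t: α lies in the plane through the origin with normal n. The intersection of that plane with the sphere is a circle of radius 20 (a great circle). Conversely, a great circle traversed at constant speed has centripetal acceleration pointing at the origin, hence normal to the sphere, so every great circle is a geodesic.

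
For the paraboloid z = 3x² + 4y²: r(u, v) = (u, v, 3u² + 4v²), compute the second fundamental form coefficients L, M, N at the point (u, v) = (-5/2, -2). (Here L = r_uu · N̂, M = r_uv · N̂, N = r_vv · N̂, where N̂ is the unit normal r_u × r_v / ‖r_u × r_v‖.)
L = 3*sqrt(482)/241;  M = 0;  N = 4*sqrt(482)/241

Compute the unit normal N̂(u, v) = (-6*u/sqrt(36*u^2 + 64*v^2 + 1), -8*v/sqrt(36*u^2 + 64*v^2 + 1), 1/sqrt(36*u^2 + 64*v^2 + 1)), and the second partials r_uu, r_uv, r_vv. Take dot products:
  L(u, v) = r_uu · N̂ = 6/sqrt(36*u^2 + 64*v^2 + 1),
  M(u, v) = r_uv · N̂ = 0,
  N(u, v) = r_vv · N̂ = 8/sqrt(36*u^2 + 64*v^2 + 1).
Evaluating at (u, v) = (-5/2, -2):
  L = 3*sqrt(482)/241, M = 0, N = 4*sqrt(482)/241.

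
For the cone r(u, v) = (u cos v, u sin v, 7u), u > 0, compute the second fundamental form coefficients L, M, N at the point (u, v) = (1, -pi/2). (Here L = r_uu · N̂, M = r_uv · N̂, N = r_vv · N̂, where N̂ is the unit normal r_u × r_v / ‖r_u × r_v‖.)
L = 0;  M = 0;  N = 7*sqrt(2)/10

Compute the unit normal N̂(u, v) = (-7*sqrt(2)*u*cos(v)/(10*Abs(u)), -7*sqrt(2)*u*sin(v)/(10*Abs(u)), sqrt(2)*u/(10*Abs(u))), and the second partials r_uu, r_uv, r_vv. Take dot products:
  L(u, v) = r_uu · N̂ = 0,
  M(u, v) = r_uv · N̂ = 0,
  N(u, v) = r_vv · N̂ = 7*sqrt(2)*u^2/(10*Abs(u)).
Evaluating at (u, v) = (1, -pi/2):
  L = 0, M = 0, N = 7*sqrt(2)/10.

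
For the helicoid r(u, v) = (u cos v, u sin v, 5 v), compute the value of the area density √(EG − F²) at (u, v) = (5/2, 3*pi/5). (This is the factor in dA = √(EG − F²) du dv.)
√(EG − F²)|_{(5/2, 3*pi/5)} = 5*sqrt(5)/2

E = 1, F = 0, G = u^2 + 25, so EG − F² = u^2 + 25. Taking the positive square root: √(EG − F²) = sqrt(u^2 + 25). At (u, v) = (5/2, 3*pi/5): 5*sqrt(5)/2.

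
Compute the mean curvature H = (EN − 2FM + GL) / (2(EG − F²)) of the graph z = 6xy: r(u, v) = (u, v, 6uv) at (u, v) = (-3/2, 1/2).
H = 162*sqrt(91)/8281

With E = 36*v^2 + 1, F = 36*u*v, G = 36*u^2 + 1, L = 0, M = 6/sqrt(36*u^2 + 36*v^2 + 1), N = 0, assemble
  H = (EN − 2FM + GL) / (2(EG − F²)) = -216*u*v/(36*u^2 + 36*v^2 + 1)^(3/2).
At (u, v) = (-3/2, 1/2): H = 162*sqrt(91)/8281.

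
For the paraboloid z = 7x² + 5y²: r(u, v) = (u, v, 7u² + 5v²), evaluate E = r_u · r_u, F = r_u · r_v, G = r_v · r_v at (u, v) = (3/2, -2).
E = 442;  F = -420;  G = 401

Partials: r_u = (1, 0, 14*u), r_v = (0, 1, 10*v). As functions of (u, v):
  E = r_u · r_u = 196*u^2 + 1,
  F = r_u · r_v = 140*u*v,
  G = r_v · r_v = 100*v^2 + 1.
Evaluating at (u, v) = (3/2, -2): E = 442, F = -420, G = 401.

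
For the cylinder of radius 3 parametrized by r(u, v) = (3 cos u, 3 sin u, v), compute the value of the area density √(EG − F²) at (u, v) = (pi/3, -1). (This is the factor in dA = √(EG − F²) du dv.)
√(EG − F²)|_{(pi/3, -1)} = 3

E = 9, F = 0, G = 1, so EG − F² = 9. Taking the positive square root: √(EG − F²) = 3. At (u, v) = (pi/3, -1): 3.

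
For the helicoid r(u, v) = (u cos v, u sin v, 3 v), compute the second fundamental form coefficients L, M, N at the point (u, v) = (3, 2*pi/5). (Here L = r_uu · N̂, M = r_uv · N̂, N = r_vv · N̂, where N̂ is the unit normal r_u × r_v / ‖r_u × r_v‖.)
L = 0;  M = -sqrt(2)/2;  N = 0

Compute the unit normal N̂(u, v) = (3*sin(v)/sqrt(u^2 + 9), -3*cos(v)/sqrt(u^2 + 9), u/sqrt(u^2 + 9)), and the second partials r_uu, r_uv, r_vv. Take dot products:
  L(u, v) = r_uu · N̂ = 0,
  M(u, v) = r_uv · N̂ = -3/sqrt(u^2 + 9),
  N(u, v) = r_vv · N̂ = 0.
Evaluating at (u, v) = (3, 2*pi/5):
  L = 0, M = -sqrt(2)/2, N = 0.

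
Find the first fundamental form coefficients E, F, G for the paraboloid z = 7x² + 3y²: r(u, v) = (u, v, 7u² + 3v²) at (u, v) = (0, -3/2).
E = 1;  F = 0;  G = 82

Partials: r_u = (1, 0, 14*u), r_v = (0, 1, 6*v). As functions of (u, v):
  E = r_u · r_u = 196*u^2 + 1,
  F = r_u · r_v = 84*u*v,
  G = r_v · r_v = 36*v^2 + 1.
Evaluating at (u, v) = (0, -3/2): E = 1, F = 0, G = 82.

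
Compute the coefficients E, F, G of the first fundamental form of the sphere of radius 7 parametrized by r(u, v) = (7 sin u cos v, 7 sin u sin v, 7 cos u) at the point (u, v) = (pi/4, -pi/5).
E = 49;  F = 0;  G = 49/2

Partials: r_u = (7*cos(u)*cos(v), 7*sin(v)*cos(u), -7*sin(u)), r_v = (-7*sin(u)*sin(v), 7*sin(u)*cos(v), 0). As functions of (u, v):
  E = r_u · r_u = 49,
  F = r_u · r_v = 0,
  G = r_v · r_v = 49*sin(u)^2.
Evaluating at (u, v) = (pi/4, -pi/5): E = 49, F = 0, G = 49/2.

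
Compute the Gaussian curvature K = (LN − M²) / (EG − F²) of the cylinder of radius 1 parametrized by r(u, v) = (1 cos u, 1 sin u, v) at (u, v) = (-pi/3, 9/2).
K = 0

Coefficients of the first fundamental form: E = 1, F = 0, G = 1.
Coefficients of the second fundamental form: L = -1, M = 0, N = 0.
Assemble K = (LN − M²)/(EG − F²) = 0. At (u, v) = (-pi/3, 9/2): K = 0.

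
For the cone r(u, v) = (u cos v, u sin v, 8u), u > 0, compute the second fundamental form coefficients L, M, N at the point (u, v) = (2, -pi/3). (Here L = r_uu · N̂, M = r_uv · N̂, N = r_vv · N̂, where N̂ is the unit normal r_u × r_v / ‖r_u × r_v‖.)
L = 0;  M = 0;  N = 16*sqrt(65)/65

Compute the unit normal N̂(u, v) = (-8*sqrt(65)*u*cos(v)/(65*Abs(u)), -8*sqrt(65)*u*sin(v)/(65*Abs(u)), sqrt(65)*u/(65*Abs(u))), and the second partials r_uu, r_uv, r_vv. Take dot products:
  L(u, v) = r_uu · N̂ = 0,
  M(u, v) = r_uv · N̂ = 0,
  N(u, v) = r_vv · N̂ = 8*sqrt(65)*u^2/(65*Abs(u)).
Evaluating at (u, v) = (2, -pi/3):
  L = 0, M = 0, N = 16*sqrt(65)/65.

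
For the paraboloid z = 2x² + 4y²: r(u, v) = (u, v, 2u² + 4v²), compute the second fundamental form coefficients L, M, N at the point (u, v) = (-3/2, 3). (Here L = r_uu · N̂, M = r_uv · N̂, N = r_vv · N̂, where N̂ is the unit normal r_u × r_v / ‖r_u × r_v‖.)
L = 4*sqrt(613)/613;  M = 0;  N = 8*sqrt(613)/613

Compute the unit normal N̂(u, v) = (-4*u/sqrt(16*u^2 + 64*v^2 + 1), -8*v/sqrt(16*u^2 + 64*v^2 + 1), 1/sqrt(16*u^2 + 64*v^2 + 1)), and the second partials r_uu, r_uv, r_vv. Take dot products:
  L(u, v) = r_uu · N̂ = 4/sqrt(16*u^2 + 64*v^2 + 1),
  M(u, v) = r_uv · N̂ = 0,
  N(u, v) = r_vv · N̂ = 8/sqrt(16*u^2 + 64*v^2 + 1).
Evaluating at (u, v) = (-3/2, 3):
  L = 4*sqrt(613)/613, M = 0, N = 8*sqrt(613)/613.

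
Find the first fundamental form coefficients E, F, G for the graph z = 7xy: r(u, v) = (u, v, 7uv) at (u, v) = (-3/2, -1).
E = 50;  F = 147/2;  G = 445/4

Partials: r_u = (1, 0, 7*v), r_v = (0, 1, 7*u). As functions of (u, v):
  E = r_u · r_u = 49*v^2 + 1,
  F = r_u · r_v = 49*u*v,
  G = r_v · r_v = 49*u^2 + 1.
Evaluating at (u, v) = (-3/2, -1): E = 50, F = 147/2, G = 445/4.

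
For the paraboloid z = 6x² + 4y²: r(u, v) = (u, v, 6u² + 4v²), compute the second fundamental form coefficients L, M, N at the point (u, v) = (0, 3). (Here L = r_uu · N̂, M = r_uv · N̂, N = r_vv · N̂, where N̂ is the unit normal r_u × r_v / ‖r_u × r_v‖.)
L = 12*sqrt(577)/577;  M = 0;  N = 8*sqrt(577)/577

Compute the unit normal N̂(u, v) = (-12*u/sqrt(144*u^2 + 64*v^2 + 1), -8*v/sqrt(144*u^2 + 64*v^2 + 1), 1/sqrt(144*u^2 + 64*v^2 + 1)), and the second partials r_uu, r_uv, r_vv. Take dot products:
  L(u, v) = r_uu · N̂ = 12/sqrt(144*u^2 + 64*v^2 + 1),
  M(u, v) = r_uv · N̂ = 0,
  N(u, v) = r_vv · N̂ = 8/sqrt(144*u^2 + 64*v^2 + 1).
Evaluating at (u, v) = (0, 3):
  L = 12*sqrt(577)/577, M = 0, N = 8*sqrt(577)/577.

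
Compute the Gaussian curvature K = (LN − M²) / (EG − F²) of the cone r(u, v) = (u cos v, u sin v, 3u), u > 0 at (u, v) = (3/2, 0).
K = 0

Coefficients of the first fundamental form: E = 10, F = 0, G = u^2.
Coefficients of the second fundamental form: L = 0, M = 0, N = 3*sqrt(10)*u^2/(10*Abs(u)).
Assemble K = (LN − M²)/(EG − F²) = 0. At (u, v) = (3/2, 0): K = 0.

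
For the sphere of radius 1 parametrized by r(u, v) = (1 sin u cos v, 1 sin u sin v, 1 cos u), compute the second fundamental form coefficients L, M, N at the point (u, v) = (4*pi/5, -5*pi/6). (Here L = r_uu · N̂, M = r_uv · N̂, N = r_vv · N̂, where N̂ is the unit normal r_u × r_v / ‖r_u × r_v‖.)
L = -1;  M = 0;  N = -5/8 + sqrt(5)/8

Compute the unit normal N̂(u, v) = (sin(u)^2*cos(v)/Abs(sin(u)), sin(u)^2*sin(v)/Abs(sin(u)), sin(2*u)/(2*Abs(sin(u)))), and the second partials r_uu, r_uv, r_vv. Take dot products:
  L(u, v) = r_uu · N̂ = -sin(u)/Abs(sin(u)),
  M(u, v) = r_uv · N̂ = 0,
  N(u, v) = r_vv · N̂ = -sin(u)^3/Abs(sin(u)).
Evaluating at (u, v) = (4*pi/5, -5*pi/6):
  L = -1, M = 0, N = -5/8 + sqrt(5)/8.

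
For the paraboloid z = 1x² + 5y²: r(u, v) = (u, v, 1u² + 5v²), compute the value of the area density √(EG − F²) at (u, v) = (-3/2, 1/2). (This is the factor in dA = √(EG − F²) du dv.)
√(EG − F²)|_{(-3/2, 1/2)} = sqrt(35)

E = 4*u^2 + 1, F = 20*u*v, G = 100*v^2 + 1, so EG − F² = 4*u^2 + 100*v^2 + 1. Taking the positive square root: √(EG − F²) = sqrt(4*u^2 + 100*v^2 + 1). At (u, v) = (-3/2, 1/2): sqrt(35).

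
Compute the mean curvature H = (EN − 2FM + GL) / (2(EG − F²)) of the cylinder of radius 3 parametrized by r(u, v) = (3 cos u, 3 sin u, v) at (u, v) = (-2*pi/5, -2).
H = -1/6

With E = 9, F = 0, G = 1, L = -3, M = 0, N = 0, assemble
  H = (EN − 2FM + GL) / (2(EG − F²)) = -1/6.
At (u, v) = (-2*pi/5, -2): H = -1/6.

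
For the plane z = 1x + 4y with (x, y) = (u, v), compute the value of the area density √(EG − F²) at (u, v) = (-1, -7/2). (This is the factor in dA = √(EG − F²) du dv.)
√(EG − F²)|_{(-1, -7/2)} = 3*sqrt(2)

E = 2, F = 4, G = 17, so EG − F² = 18. Taking the positive square root: √(EG − F²) = 3*sqrt(2). At (u, v) = (-1, -7/2): 3*sqrt(2).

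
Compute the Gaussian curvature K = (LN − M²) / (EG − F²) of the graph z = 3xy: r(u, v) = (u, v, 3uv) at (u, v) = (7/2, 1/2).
K = -36/51529

Coefficients of the first fundamental form: E = 9*v^2 + 1, F = 9*u*v, G = 9*u^2 + 1.
Coefficients of the second fundamental form: L = 0, M = 3/sqrt(9*u^2 + 9*v^2 + 1), N = 0.
Assemble K = (LN − M²)/(EG − F²) = -9/(81*u^4 + 162*u^2*v^2 + 18*u^2 + 81*v^4 + 18*v^2 + 1). At (u, v) = (7/2, 1/2): K = -36/51529.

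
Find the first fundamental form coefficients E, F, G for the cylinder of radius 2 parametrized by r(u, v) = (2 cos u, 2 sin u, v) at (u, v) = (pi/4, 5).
E = 4;  F = 0;  G = 1

Partials: r_u = (-2*sin(u), 2*cos(u), 0), r_v = (0, 0, 1). As functions of (u, v):
  E = r_u · r_u = 4,
  F = r_u · r_v = 0,
  G = r_v · r_v = 1.
Evaluating at (u, v) = (pi/4, 5): E = 4, F = 0, G = 1.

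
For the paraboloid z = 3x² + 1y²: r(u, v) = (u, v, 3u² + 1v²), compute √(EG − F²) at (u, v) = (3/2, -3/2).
√(EG − F²)|_{(3/2, -3/2)} = sqrt(91)

E = 36*u^2 + 1, F = 12*u*v, G = 4*v^2 + 1; EG − F² = 36*u^2 + 4*v^2 + 1; √(EG − F²) = sqrt(36*u^2 + 4*v^2 + 1). At the given point: sqrt(91).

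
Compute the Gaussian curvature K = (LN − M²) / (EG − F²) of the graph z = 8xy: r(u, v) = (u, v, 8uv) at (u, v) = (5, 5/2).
K = -64/4004001

Coefficients of the first fundamental form: E = 64*v^2 + 1, F = 64*u*v, G = 64*u^2 + 1.
Coefficients of the second fundamental form: L = 0, M = 8/sqrt(64*u^2 + 64*v^2 + 1), N = 0.
Assemble K = (LN − M²)/(EG − F²) = -64/(4096*u^4 + 8192*u^2*v^2 + 128*u^2 + 4096*v^4 + 128*v^2 + 1). At (u, v) = (5, 5/2): K = -64/4004001.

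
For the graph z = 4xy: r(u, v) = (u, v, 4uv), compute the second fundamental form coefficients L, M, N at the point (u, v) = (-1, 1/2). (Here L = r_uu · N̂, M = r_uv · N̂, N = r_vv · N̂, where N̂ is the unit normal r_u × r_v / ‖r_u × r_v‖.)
L = 0;  M = 4*sqrt(21)/21;  N = 0

Compute the unit normal N̂(u, v) = (-4*v/sqrt(16*u^2 + 16*v^2 + 1), -4*u/sqrt(16*u^2 + 16*v^2 + 1), 1/sqrt(16*u^2 + 16*v^2 + 1)), and the second partials r_uu, r_uv, r_vv. Take dot products:
  L(u, v) = r_uu · N̂ = 0,
  M(u, v) = r_uv · N̂ = 4/sqrt(16*u^2 + 16*v^2 + 1),
  N(u, v) = r_vv · N̂ = 0.
Evaluating at (u, v) = (-1, 1/2):
  L = 0, M = 4*sqrt(21)/21, N = 0.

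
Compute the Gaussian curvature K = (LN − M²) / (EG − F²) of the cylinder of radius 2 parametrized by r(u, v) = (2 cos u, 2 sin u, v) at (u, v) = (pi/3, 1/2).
K = 0

Coefficients of the first fundamental form: E = 4, F = 0, G = 1.
Coefficients of the second fundamental form: L = -2, M = 0, N = 0.
Assemble K = (LN − M²)/(EG − F²) = 0. At (u, v) = (pi/3, 1/2): K = 0.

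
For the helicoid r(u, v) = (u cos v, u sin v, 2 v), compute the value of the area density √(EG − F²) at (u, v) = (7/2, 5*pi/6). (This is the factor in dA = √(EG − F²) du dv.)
√(EG − F²)|_{(7/2, 5*pi/6)} = sqrt(65)/2

E = 1, F = 0, G = u^2 + 4, so EG − F² = u^2 + 4. Taking the positive square root: √(EG − F²) = sqrt(u^2 + 4). At (u, v) = (7/2, 5*pi/6): sqrt(65)/2.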